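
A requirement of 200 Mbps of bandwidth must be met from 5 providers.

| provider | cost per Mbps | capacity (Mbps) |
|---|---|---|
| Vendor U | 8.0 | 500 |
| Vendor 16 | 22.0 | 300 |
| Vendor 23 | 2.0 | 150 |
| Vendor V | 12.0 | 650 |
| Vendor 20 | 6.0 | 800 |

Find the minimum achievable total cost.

Use providers in increasing cost order.
Vendor 23 (2.0): use full 150 ; 50 Mbps to go.
Take 50 from Vendor 20 at 6.0 to finish.
Vendor U, Vendor V, Vendor 16: unused.
Cost = 150×2.0 + 50×6.0 = 600.

600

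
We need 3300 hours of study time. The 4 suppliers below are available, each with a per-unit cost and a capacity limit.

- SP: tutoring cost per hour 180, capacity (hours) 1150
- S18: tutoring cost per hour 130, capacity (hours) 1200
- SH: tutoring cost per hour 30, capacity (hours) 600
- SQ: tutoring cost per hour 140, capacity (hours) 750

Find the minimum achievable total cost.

Use suppliers in increasing cost order.
Take 600 from SH at 30 → need 2700 more.
S18 (130): use full 1200 → 1500 hours to go.
Take 750 from SQ at 140 → need 750 more.
Take 750 from SP at 180 to finish.
Cost = 600×30 + 1200×130 + 750×140 + 750×180 = 414000.

414000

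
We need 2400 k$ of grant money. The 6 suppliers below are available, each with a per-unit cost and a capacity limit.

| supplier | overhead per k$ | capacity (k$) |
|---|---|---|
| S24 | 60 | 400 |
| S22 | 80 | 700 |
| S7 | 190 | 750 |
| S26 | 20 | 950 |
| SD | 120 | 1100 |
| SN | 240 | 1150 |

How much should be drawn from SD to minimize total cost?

350

Use suppliers in increasing cost order.
S26 at 20: take all 950 k$ ; 1450 still needed.
Take 400 from S24 at 60 ; need 1050 more.
Take 700 from S22 at 80 ; need 350 more.
SD (120): take the remaining 350 ; done.
S7, SN: unused.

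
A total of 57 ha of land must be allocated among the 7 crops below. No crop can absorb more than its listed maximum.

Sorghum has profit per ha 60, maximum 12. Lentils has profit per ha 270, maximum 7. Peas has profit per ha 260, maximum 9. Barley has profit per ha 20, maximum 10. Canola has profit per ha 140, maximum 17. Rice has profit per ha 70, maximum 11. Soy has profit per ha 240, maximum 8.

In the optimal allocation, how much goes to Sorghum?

5

Rank by profit per ha: Lentils 270 > Peas 260 > Soy 240 > Canola 140 > Rice 70 > Sorghum 60 > Barley 20.
Lentils: +7 to 7 (cap) → 50 left.
Peas takes 9 to reach its cap of 9 → 41 left.
Give Soy 8 to hit its cap of 8 → 33 left.
Canola: +17 to 17 (cap) → 16 left.
Rice: +11 to 11 (cap) → 5 left.
Sorghum has room for 12 but only 5 remain, so it gets 5.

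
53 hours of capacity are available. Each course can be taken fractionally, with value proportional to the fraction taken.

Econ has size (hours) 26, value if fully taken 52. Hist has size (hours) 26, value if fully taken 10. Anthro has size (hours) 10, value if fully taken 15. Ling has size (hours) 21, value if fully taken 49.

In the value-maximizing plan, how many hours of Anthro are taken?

Sort by value density: Ling 49/21≈2.33, Econ 52/26≈2, Anthro 15/10≈1.5, Hist 10/26≈0.385.
Ling: take in full, 21 hours for value 49 → 32 left.
All 26 hours of Econ fit (value 52) → 6 remain.
6 hours left: a 6/10 share of Anthro gives 15×6/10 = 9.

6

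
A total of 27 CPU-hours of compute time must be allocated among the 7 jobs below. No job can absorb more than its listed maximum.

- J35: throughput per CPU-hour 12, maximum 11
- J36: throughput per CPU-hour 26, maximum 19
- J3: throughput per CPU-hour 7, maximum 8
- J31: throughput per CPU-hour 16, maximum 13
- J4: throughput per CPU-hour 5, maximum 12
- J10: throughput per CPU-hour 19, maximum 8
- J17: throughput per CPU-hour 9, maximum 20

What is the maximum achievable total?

646

Rank by throughput per CPU-hour: J36 26 > J10 19 > J31 16 > J35 12 > J17 9 > J3 7 > J4 5.
Give J36 19 to hit its cap of 19 ; 8 left.
Give J10 8 to hit its cap of 8 ; 0 left.
Total = 26×19 + 19×8 = 646.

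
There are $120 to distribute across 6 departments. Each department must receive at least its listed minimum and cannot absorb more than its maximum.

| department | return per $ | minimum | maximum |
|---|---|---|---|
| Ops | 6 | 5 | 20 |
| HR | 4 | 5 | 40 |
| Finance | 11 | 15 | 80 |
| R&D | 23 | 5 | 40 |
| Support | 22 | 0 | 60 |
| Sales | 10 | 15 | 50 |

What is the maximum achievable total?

2165

Meeting every minimum uses 5+5+15+5+0+15 = 45 $, leaving 75.
Order the departments by return per $: R&D 23 > Support 22 > Finance 11 > Sales 10 > Ops 6 > HR 4.
R&D takes 35 more to reach its cap of 40 → 40 left.
Only 40 left; Support takes them to reach 40.
Total = 6×5 + 4×5 + 11×15 + 23×40 + 22×40 + 10×15 = 2165.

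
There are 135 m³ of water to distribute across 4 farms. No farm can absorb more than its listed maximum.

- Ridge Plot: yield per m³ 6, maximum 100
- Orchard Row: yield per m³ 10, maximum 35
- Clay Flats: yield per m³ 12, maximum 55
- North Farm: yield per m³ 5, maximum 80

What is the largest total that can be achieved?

1280

Order the farms by yield per m³: Clay Flats 12 > Orchard Row 10 > Ridge Plot 6 > North Farm 5.
Give Clay Flats 55 to hit its cap of 55 — 80 left.
Orchard Row: +35 to 35 (cap) — 45 left.
Only 45 left; Ridge Plot takes them to reach 45.
Total = 6×45 + 10×35 + 12×55 = 1280.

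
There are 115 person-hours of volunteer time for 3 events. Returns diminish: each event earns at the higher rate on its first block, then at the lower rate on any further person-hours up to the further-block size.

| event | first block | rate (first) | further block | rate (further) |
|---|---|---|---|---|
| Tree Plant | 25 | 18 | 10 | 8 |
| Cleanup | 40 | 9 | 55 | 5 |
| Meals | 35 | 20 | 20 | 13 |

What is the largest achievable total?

Treat each block as its own option and order by rate: Meals/first 20 > Tree Plant/first 18 > Meals/second 13 > Cleanup/first 9 > Tree Plant/second 8 > Cleanup/second 5.
Meals/first (20): +35 → 80 left.
Fill Tree Plant first block (25 at 18) → 55 left.
Fill Meals second block (20 at 13) → 35 left.
Cleanup first at 9: only 35 left, fill 35.
Total = 20×35 + 18×25 + 13×20 + 9×35 = 1725.

1725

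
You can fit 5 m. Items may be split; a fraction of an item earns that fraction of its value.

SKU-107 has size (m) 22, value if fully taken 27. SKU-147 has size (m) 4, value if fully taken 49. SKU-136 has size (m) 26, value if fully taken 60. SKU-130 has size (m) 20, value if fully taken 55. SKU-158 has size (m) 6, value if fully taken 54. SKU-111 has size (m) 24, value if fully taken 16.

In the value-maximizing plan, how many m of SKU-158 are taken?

1

Best value per unit of size first: SKU-147 49/4≈12.2, SKU-158 54/6≈9, SKU-130 55/20≈2.75, SKU-136 60/26≈2.31, SKU-107 27/22≈1.23, SKU-111 16/24≈0.667.
SKU-147: take in full, 4 m for value 49 → 1 left.
Fill the last 1 m with part of SKU-158: 1/6 of it earns 9.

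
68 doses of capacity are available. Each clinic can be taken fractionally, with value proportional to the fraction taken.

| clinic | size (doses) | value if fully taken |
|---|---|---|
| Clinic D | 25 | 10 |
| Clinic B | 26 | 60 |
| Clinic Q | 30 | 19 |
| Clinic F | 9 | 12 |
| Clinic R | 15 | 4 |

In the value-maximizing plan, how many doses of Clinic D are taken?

3

Sort by value density: Clinic B 60/26≈2.31, Clinic F 12/9≈1.33, Clinic Q 19/30≈0.633, Clinic D 10/25≈0.4, Clinic R 4/15≈0.267.
Clinic B: take in full, 26 doses for value 60 → 42 left.
Take all of Clinic F (9 doses, value 12) → 33 doses left.
Take all of Clinic Q (30 doses, value 19) → 3 doses left.
3 doses left: a 3/25 share of Clinic D gives 10×3/25 = 1.2.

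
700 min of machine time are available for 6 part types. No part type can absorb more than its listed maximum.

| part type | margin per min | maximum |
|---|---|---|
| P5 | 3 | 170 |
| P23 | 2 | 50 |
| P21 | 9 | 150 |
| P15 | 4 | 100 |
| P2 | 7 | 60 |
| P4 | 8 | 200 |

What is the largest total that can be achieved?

Highest margin per min first: P21 9 > P4 8 > P2 7 > P15 4 > P5 3 > P23 2.
Give P21 150 to hit its cap of 150 ; 550 left.
P4: +200 to 200 (cap) ; 350 left.
Give P2 60 to hit its cap of 60 ; 290 left.
P15: +100 to 100 (cap) ; 190 left.
P5: +170 to 170 (cap) ; 20 left.
Only 20 left; P23 takes them to reach 20.
Total = 3×170 + 2×20 + 9×150 + 4×100 + 7×60 + 8×200 = 4320.

4320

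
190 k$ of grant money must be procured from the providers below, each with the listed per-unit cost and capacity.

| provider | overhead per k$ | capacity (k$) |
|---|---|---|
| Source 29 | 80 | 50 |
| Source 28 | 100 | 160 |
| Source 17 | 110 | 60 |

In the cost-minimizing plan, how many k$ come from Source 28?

Fill from the cheapest provider first.
Take 50 from Source 29 at 80 ; need 140 more.
Source 28 at 100: take 140 of its 160 ; requirement met.
Source 17: unused.

140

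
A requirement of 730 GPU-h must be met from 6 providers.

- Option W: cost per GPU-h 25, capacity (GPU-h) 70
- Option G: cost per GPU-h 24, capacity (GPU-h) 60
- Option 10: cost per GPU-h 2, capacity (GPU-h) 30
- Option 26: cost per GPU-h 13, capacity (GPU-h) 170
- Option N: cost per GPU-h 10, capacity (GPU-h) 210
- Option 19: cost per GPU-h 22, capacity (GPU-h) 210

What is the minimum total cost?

Cheapest first:
Option 10 (2): use full 30 — 700 GPU-h to go.
Option N at 10: take all 210 GPU-h — 490 still needed.
Option 26 (13): use full 170 — 320 GPU-h to go.
Option 19 at 22: take all 210 GPU-h — 110 still needed.
Take 60 from Option G at 24 — need 50 more.
Option W at 25: take 50 of its 70 — requirement met.
Cost = 30×2 + 210×10 + 170×13 + 210×22 + 60×24 + 50×25 = 11680.

11680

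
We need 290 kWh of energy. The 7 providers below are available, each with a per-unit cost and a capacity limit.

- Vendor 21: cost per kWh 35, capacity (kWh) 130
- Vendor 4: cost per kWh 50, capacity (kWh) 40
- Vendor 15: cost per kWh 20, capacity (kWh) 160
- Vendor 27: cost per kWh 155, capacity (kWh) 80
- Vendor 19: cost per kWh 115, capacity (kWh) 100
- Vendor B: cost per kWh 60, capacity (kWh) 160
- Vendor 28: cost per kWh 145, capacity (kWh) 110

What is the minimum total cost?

Fill from the cheapest provider first.
Vendor 15 (20): use full 160 ; 130 kWh to go.
Vendor 21 at 35: take all 130 kWh ; 0 still needed.
Vendor 4, Vendor B, Vendor 19, Vendor 28, Vendor 27: unused.
Cost = 160×20 + 130×35 = 7750.

7750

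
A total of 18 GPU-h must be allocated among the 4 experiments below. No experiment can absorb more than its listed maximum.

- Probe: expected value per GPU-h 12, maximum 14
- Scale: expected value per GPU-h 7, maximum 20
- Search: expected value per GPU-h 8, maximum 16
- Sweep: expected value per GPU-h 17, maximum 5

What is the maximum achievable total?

Highest expected value per GPU-h first: Sweep 17 > Probe 12 > Search 8 > Scale 7.
Sweep: +5 to 5 (cap) — 13 left.
Only 13 left; Probe takes them to reach 13.
Total = 12×13 + 17×5 = 241.

241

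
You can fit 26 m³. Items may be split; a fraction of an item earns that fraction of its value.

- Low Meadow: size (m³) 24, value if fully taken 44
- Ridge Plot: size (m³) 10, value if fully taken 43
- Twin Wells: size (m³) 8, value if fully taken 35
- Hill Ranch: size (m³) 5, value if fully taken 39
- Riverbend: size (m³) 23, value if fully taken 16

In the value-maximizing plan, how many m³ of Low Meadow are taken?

Best value per unit of size first: Hill Ranch 39/5≈7.8, Twin Wells 35/8≈4.38, Ridge Plot 43/10≈4.3, Low Meadow 44/24≈1.83, Riverbend 16/23≈0.696.
Take all of Hill Ranch (5 m³, value 39) ; 21 m³ left.
Take all of Twin Wells (8 m³, value 35) ; 13 m³ left.
Take all of Ridge Plot (10 m³, value 43) ; 3 m³ left.
3 m³ left: a 3/24 share of Low Meadow gives 44×3/24 = 5.5.

3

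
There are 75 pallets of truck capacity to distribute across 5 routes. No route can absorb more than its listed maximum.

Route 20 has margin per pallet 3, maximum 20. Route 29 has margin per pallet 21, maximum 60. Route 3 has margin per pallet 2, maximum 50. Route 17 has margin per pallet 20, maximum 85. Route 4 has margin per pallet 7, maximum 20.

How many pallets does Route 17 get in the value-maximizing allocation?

15

Rank by margin per pallet: Route 29 21 > Route 17 20 > Route 4 7 > Route 20 3 > Route 3 2.
Route 29 takes 60 to reach its cap of 60 — 15 left.
Route 17 has room for 85 but only 15 remain, so it gets 15.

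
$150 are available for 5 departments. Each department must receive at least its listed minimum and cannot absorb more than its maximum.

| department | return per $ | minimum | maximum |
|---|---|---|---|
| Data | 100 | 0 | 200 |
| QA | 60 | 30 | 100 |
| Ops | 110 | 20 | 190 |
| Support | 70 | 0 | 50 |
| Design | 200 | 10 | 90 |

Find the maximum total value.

Meeting every minimum uses 0+30+20+0+10 = 60 $, leaving 90.
Highest return per $ first: Design 200 > Ops 110 > Data 100 > Support 70 > QA 60.
Design takes 80 more to reach its cap of 90 ; 10 left.
Only 10 left; Ops takes them to reach 30.
Total = 60×30 + 110×30 + 200×90 = 23100.

23100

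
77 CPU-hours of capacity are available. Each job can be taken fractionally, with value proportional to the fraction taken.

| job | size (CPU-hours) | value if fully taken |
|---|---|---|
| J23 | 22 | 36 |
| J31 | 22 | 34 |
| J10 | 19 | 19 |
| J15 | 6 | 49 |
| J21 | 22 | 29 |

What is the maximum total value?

153

Best value per unit of size first: J15 49/6≈8.17, J23 36/22≈1.64, J31 34/22≈1.55, J21 29/22≈1.32, J10 19/19≈1.
All 6 CPU-hours of J15 fit (value 49) — 71 remain.
Take all of J23 (22 CPU-hours, value 36) — 49 CPU-hours left.
J31: take in full, 22 CPU-hours for value 34 — 27 left.
J21: take in full, 22 CPU-hours for value 29 — 5 left.
5 CPU-hours left: a 5/19 share of J10 gives 19×5/19 = 5.
Total value = 153.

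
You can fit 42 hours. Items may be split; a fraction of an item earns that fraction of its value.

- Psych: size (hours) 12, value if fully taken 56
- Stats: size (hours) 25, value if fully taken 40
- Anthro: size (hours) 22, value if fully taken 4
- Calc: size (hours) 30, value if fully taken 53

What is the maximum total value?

109

Rank by value-to-size ratio: Psych 56/12≈4.67, Calc 53/30≈1.77, Stats 40/25≈1.6, Anthro 4/22≈0.182.
All 12 hours of Psych fit (value 56) → 30 remain.
Calc: take in full, 30 hours for value 53 → 0 left.
Total value = 109.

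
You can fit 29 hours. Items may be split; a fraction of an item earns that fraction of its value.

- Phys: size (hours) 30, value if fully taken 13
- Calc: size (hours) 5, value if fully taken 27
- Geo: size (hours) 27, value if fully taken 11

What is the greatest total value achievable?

Sort by value density: Calc 27/5≈5.4, Phys 13/30≈0.433, Geo 11/27≈0.407.
All 5 hours of Calc fit (value 27) ; 24 remain.
Only 24 hours remain; take 24/30 of Phys for value 13×24/30 = 10.4.
Total value = 37.4.

37.4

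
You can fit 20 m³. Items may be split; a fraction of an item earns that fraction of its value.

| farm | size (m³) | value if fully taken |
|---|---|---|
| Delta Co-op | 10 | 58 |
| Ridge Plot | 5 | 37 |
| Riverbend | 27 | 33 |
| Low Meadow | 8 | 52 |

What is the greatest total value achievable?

Sort by value density: Ridge Plot 37/5≈7.4, Low Meadow 52/8≈6.5, Delta Co-op 58/10≈5.8, Riverbend 33/27≈1.22.
Ridge Plot: take in full, 5 m³ for value 37 — 15 left.
Take all of Low Meadow (8 m³, value 52) — 7 m³ left.
Only 7 m³ remain; take 7/10 of Delta Co-op for value 58×7/10 = 40.6.
Total value = 129.6.

129.6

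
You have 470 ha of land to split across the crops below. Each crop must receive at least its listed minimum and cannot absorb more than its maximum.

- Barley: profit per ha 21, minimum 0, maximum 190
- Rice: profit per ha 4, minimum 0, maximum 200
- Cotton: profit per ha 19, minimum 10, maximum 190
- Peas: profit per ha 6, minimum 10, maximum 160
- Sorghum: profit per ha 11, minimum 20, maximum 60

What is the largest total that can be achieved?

Meeting every minimum uses 0+0+10+10+20 = 40 ha, leaving 430.
Highest profit per ha first: Barley 21 > Cotton 19 > Sorghum 11 > Peas 6 > Rice 4.
Barley takes 190 more to reach its cap of 190 → 240 left.
Cotton takes 180 more to reach its cap of 190 → 60 left.
Sorghum takes 40 more to reach its cap of 60 → 20 left.
Peas has room for 150 more but only 20 remain, so it gets 30.
Total = 21×190 + 19×190 + 6×30 + 11×60 = 8440.

8440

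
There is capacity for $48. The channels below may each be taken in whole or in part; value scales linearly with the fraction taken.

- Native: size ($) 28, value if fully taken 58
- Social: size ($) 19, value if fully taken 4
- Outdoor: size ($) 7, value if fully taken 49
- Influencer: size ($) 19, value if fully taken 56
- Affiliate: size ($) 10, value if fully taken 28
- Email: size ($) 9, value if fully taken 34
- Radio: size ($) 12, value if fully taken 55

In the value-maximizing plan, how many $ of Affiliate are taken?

1

Rank by value-to-size ratio: Outdoor 49/7≈7, Radio 55/12≈4.58, Email 34/9≈3.78, Influencer 56/19≈2.95, Affiliate 28/10≈2.8, Native 58/28≈2.07, Social 4/19≈0.211.
All 7 $ of Outdoor fit (value 49) ; 41 remain.
Radio: take in full, 12 $ for value 55 ; 29 left.
All 9 $ of Email fit (value 34) ; 20 remain.
All 19 $ of Influencer fit (value 56) ; 1 remain.
1 $ left: a 1/10 share of Affiliate gives 28×1/10 = 2.8.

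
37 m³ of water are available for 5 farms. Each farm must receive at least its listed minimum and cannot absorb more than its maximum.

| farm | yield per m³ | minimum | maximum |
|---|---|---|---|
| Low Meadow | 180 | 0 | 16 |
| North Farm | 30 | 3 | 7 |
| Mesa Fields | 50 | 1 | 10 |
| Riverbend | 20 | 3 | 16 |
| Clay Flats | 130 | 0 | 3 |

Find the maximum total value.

3980

Meeting every minimum uses 0+3+1+3+0 = 7 m³, leaving 30.
Highest yield per m³ first: Low Meadow 180 > Clay Flats 130 > Mesa Fields 50 > North Farm 30 > Riverbend 20.
Low Meadow: +16 to 16 (cap) → 14 left.
Clay Flats takes 3 more to reach its cap of 3 → 11 left.
Mesa Fields: +9 to 10 (cap) → 2 left.
Only 2 left; North Farm takes them to reach 5.
Total = 180×16 + 30×5 + 50×10 + 20×3 + 130×3 = 3980.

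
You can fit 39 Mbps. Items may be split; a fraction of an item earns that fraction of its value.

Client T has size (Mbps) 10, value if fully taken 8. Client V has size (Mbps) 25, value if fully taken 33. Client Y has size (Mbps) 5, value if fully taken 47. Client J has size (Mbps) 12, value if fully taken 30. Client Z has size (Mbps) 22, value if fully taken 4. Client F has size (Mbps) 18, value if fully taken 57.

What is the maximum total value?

139.28

Best value per unit of size first: Client Y 47/5≈9.4, Client F 57/18≈3.17, Client J 30/12≈2.5, Client V 33/25≈1.32, Client T 8/10≈0.8, Client Z 4/22≈0.182.
Take all of Client Y (5 Mbps, value 47) → 34 Mbps left.
Client F: take in full, 18 Mbps for value 57 → 16 left.
Client J: take in full, 12 Mbps for value 30 → 4 left.
4 Mbps left: a 4/25 share of Client V gives 33×4/25 = 5.28.
Total value = 139.28.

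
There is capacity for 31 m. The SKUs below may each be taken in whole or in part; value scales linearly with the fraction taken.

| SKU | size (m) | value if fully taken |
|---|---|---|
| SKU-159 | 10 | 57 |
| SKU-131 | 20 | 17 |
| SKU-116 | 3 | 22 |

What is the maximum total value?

Rank by value-to-size ratio: SKU-116 22/3≈7.33, SKU-159 57/10≈5.7, SKU-131 17/20≈0.85.
SKU-116: take in full, 3 m for value 22 — 28 left.
SKU-159: take in full, 10 m for value 57 — 18 left.
Fill the last 18 m with part of SKU-131: 18/20 of it earns 15.3.
Total value = 94.3.

94.3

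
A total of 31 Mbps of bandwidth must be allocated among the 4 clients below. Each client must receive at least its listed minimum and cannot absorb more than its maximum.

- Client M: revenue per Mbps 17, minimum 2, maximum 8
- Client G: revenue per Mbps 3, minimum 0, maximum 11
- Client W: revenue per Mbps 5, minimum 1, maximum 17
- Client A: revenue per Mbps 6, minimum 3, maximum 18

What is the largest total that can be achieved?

269

Meeting every minimum uses 2+0+1+3 = 6 Mbps, leaving 25.
Highest revenue per Mbps first: Client M 17 > Client A 6 > Client W 5 > Client G 3.
Client M takes 6 more to reach its cap of 8 — 19 left.
Client A takes 15 more to reach its cap of 18 — 4 left.
Client W has room for 16 more but only 4 remain, so it gets 5.
Total = 17×8 + 5×5 + 6×18 = 269.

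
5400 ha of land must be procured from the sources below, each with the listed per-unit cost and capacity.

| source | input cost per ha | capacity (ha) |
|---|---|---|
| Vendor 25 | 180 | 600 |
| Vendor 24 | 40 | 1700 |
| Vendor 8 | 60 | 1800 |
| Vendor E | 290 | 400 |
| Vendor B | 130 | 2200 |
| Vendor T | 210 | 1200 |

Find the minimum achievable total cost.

Use sources in increasing cost order.
Vendor 24 at 40: take all 1700 ha → 3700 still needed.
Take 1800 from Vendor 8 at 60 → need 1900 more.
Vendor B at 130: take 1900 of its 2200 → requirement met.
Vendor 25, Vendor T, Vendor E: unused.
Cost = 1700×40 + 1800×60 + 1900×130 = 423000.

423000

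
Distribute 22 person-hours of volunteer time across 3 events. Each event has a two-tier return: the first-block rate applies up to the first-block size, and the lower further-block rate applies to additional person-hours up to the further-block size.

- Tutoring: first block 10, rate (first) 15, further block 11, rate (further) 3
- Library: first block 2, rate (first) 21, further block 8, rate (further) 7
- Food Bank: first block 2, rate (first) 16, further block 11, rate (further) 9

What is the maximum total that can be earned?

296

Rank every tier by rate: Library/T1 21 > Food Bank/T1 16 > Tutoring/T1 15 > Food Bank/T2 9 > Library/T2 7 > Tutoring/T2 3.
Library/T1 (21): +2 ; 20 left.
Food Bank T1 at 16: fill all 2 ; 18 left.
Tutoring T1 at 15: fill all 10 ; 8 left.
Food Bank T2 at 9: only 8 left, fill 8.
Total = 21×2 + 16×2 + 15×10 + 9×8 = 296.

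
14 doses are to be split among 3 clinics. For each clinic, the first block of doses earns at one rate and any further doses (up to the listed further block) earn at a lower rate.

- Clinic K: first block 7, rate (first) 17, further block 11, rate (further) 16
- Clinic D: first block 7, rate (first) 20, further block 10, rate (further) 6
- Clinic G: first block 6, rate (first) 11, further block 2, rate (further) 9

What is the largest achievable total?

Treat each block as its own option and order by rate: Clinic D/first 20 > Clinic K/first 17 > Clinic K/second 16 > Clinic G/first 11 > Clinic G/second 9 > Clinic D/second 6.
Clinic D first at 20: fill all 7 → 7 left.
Clinic K first at 17: fill all 7 → 0 left.
Total = 20×7 + 17×7 = 259.

259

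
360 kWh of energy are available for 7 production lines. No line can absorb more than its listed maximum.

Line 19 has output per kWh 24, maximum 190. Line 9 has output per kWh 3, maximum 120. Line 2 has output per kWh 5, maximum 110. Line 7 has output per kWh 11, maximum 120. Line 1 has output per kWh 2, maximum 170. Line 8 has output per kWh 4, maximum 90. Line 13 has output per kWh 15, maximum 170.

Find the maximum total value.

7110

Rank by output per kWh: Line 19 24 > Line 13 15 > Line 7 11 > Line 2 5 > Line 8 4 > Line 9 3 > Line 1 2.
Give Line 19 190 to hit its cap of 190 — 170 left.
Give Line 13 170 to hit its cap of 170 — 0 left.
Total = 24×190 + 15×170 = 7110.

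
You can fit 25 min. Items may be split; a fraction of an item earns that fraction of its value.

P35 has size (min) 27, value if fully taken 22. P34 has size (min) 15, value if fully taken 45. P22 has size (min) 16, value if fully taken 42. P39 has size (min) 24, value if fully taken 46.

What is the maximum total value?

71.25

Sort by value density: P34 45/15≈3, P22 42/16≈2.62, P39 46/24≈1.92, P35 22/27≈0.815.
All 15 min of P34 fit (value 45) — 10 remain.
Only 10 min remain; take 10/16 of P22 for value 42×10/16 = 26.25.
Total value = 71.25.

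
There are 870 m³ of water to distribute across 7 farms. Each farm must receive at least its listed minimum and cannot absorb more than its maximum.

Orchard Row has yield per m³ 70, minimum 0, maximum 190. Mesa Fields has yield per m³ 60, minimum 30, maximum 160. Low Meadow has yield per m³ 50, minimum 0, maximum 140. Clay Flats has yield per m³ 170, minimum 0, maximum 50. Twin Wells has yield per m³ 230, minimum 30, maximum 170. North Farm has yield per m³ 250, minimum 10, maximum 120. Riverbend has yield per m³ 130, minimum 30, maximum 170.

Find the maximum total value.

123100

Meeting every minimum uses 0+30+0+0+30+10+30 = 100 m³, leaving 770.
Rank by yield per m³: North Farm 250 > Twin Wells 230 > Clay Flats 170 > Riverbend 130 > Orchard Row 70 > Mesa Fields 60 > Low Meadow 50.
Give North Farm 110 more to hit its cap of 120 — 660 left.
Twin Wells takes 140 more to reach its cap of 170 — 520 left.
Clay Flats: +50 to 50 (cap) — 470 left.
Give Riverbend 140 more to hit its cap of 170 — 330 left.
Orchard Row: +190 to 190 (cap) — 140 left.
Mesa Fields takes 130 more to reach its cap of 160 — 10 left.
Only 10 left; Low Meadow takes them to reach 10.
Total = 70×190 + 60×160 + 50×10 + 170×50 + 230×170 + 250×120 + 130×170 = 123100.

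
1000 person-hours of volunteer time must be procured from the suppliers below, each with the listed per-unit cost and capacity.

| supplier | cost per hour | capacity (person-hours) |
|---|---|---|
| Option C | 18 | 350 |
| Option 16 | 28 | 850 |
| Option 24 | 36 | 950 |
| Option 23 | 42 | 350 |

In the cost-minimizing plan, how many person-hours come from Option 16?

Cheapest first:
Option C at 18: take all 350 person-hours ; 650 still needed.
Option 16 at 28: take 650 of its 850 ; requirement met.
Option 24, Option 23: unused.

650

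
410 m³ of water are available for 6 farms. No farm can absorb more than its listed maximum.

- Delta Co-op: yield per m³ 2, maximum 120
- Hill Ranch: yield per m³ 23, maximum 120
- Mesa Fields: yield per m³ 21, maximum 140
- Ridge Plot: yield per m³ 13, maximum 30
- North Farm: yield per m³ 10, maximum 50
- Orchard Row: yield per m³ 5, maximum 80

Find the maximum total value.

6940

Order the farms by yield per m³: Hill Ranch 23 > Mesa Fields 21 > Ridge Plot 13 > North Farm 10 > Orchard Row 5 > Delta Co-op 2.
Hill Ranch takes 120 to reach its cap of 120 ; 290 left.
Give Mesa Fields 140 to hit its cap of 140 ; 150 left.
Ridge Plot takes 30 to reach its cap of 30 ; 120 left.
North Farm takes 50 to reach its cap of 50 ; 70 left.
Orchard Row has room for 80 but only 70 remain, so it gets 70.
Total = 23×120 + 21×140 + 13×30 + 10×50 + 5×70 = 6940.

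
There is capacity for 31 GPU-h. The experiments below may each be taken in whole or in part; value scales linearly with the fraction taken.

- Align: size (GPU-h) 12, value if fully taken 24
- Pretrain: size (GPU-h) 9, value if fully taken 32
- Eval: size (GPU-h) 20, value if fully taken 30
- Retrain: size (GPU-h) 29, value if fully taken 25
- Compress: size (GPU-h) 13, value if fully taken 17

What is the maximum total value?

71

Best value per unit of size first: Pretrain 32/9≈3.56, Align 24/12≈2, Eval 30/20≈1.5, Compress 17/13≈1.31, Retrain 25/29≈0.862.
All 9 GPU-h of Pretrain fit (value 32) ; 22 remain.
All 12 GPU-h of Align fit (value 24) ; 10 remain.
Fill the last 10 GPU-h with part of Eval: 10/20 of it earns 15.
Total value = 71.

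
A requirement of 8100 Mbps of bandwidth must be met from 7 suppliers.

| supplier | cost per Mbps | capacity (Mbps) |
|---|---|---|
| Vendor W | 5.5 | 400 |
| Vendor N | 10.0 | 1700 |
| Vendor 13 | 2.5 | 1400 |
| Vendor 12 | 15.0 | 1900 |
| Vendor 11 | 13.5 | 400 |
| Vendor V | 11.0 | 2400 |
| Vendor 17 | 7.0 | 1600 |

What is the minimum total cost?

68700

Cheapest first:
Take 1400 from Vendor 13 at 2.5 — need 6700 more.
Vendor W at 5.5: take all 400 Mbps — 6300 still needed.
Vendor 17 (7.0): use full 1600 — 4700 Mbps to go.
Vendor N at 10.0: take all 1700 Mbps — 3000 still needed.
Take 2400 from Vendor V at 11.0 — need 600 more.
Vendor 11 at 13.5: take all 400 Mbps — 200 still needed.
Vendor 12 (15.0): take the remaining 200 — done.
Cost = 1400×2.5 + 400×5.5 + 1600×7.0 + 1700×10.0 + 2400×11.0 + 400×13.5 + 200×15.0 = 68700.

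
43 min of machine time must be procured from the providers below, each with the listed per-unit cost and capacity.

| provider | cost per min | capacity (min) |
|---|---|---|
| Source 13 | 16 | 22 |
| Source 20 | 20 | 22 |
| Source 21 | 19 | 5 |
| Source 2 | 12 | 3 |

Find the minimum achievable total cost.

Use providers in increasing cost order.
Take 3 from Source 2 at 12 ; need 40 more.
Take 22 from Source 13 at 16 ; need 18 more.
Source 21 (19): use full 5 ; 13 min to go.
Take 13 from Source 20 at 20 to finish.
Cost = 3×12 + 22×16 + 5×19 + 13×20 = 743.

743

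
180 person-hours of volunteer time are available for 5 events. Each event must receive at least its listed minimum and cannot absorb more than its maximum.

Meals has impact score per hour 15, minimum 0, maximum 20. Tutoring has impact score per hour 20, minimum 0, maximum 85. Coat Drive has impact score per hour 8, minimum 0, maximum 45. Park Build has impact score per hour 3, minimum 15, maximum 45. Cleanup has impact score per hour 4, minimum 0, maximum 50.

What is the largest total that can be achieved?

2465

Meeting every minimum uses 0+0+0+15+0 = 15 person-hours, leaving 165.
Highest impact score per hour first: Tutoring 20 > Meals 15 > Coat Drive 8 > Cleanup 4 > Park Build 3.
Tutoring takes 85 more to reach its cap of 85 — 80 left.
Meals takes 20 more to reach its cap of 20 — 60 left.
Coat Drive: +45 to 45 (cap) — 15 left.
Only 15 left; Cleanup takes them to reach 15.
Total = 15×20 + 20×85 + 8×45 + 3×15 + 4×15 = 2465.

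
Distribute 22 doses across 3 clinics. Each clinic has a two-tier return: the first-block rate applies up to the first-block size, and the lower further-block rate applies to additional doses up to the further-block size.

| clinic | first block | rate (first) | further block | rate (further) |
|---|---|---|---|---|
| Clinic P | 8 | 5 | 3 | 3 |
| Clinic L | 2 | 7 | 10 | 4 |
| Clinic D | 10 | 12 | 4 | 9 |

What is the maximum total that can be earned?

Order all 6 blocks by rate: Clinic D/T1 12 > Clinic D/T2 9 > Clinic L/T1 7 > Clinic P/T1 5 > Clinic L/T2 4 > Clinic P/T2 3.
Clinic D/T1 (12): +10 → 12 left.
Clinic D T2 at 9: fill all 4 → 8 left.
Fill Clinic L T1 block (2 at 7) → 6 left.
Clinic P/T1: +6 of 8 at 5; pool empty.
Total = 12×10 + 9×4 + 7×2 + 5×6 = 200.

200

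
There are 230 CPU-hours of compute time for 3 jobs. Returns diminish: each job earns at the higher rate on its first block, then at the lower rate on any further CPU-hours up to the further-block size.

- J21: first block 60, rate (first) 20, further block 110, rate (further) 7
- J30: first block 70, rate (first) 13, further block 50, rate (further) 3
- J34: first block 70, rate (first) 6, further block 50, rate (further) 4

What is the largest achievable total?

2810

Order all 6 blocks by rate: J21/first 20 > J30/first 13 > J21/second 7 > J34/first 6 > J34/second 4 > J30/second 3.
J21 first at 20: fill all 60 → 170 left.
Fill J30 first block (70 at 13) → 100 left.
100 remain; put them into J21 second at 7.
Total = 20×60 + 13×70 + 7×100 = 2810.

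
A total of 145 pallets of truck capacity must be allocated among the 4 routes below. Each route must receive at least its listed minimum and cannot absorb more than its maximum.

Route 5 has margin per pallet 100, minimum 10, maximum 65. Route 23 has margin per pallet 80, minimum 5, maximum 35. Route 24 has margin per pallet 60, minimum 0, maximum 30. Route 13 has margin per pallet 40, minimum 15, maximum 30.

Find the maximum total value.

11700

Meeting every minimum uses 10+5+0+15 = 30 pallets, leaving 115.
Highest margin per pallet first: Route 5 100 > Route 23 80 > Route 24 60 > Route 13 40.
Give Route 5 55 more to hit its cap of 65 — 60 left.
Route 23 takes 30 more to reach its cap of 35 — 30 left.
Route 24 takes 30 more to reach its cap of 30 — 0 left.
Total = 100×65 + 80×35 + 60×30 + 40×15 = 11700.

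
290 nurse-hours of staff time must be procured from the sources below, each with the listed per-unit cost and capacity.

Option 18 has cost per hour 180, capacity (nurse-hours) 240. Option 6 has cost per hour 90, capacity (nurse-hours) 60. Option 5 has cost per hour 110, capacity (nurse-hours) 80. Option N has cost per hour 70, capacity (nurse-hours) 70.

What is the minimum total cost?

Cheapest first:
Take 70 from Option N at 70 → need 220 more.
Option 6 (90): use full 60 → 160 nurse-hours to go.
Option 5 (110): use full 80 → 80 nurse-hours to go.
Option 18 at 180: take 80 of its 240 → requirement met.
Cost = 70×70 + 60×90 + 80×110 + 80×180 = 33500.

33500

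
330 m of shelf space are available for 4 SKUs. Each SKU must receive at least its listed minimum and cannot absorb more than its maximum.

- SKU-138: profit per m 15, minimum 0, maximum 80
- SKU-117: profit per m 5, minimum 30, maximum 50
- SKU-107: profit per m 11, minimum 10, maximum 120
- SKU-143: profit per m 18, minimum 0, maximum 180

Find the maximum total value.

Meeting every minimum uses 0+30+10+0 = 40 m, leaving 290.
Highest profit per m first: SKU-143 18 > SKU-138 15 > SKU-107 11 > SKU-117 5.
SKU-143: +180 to 180 (cap) — 110 left.
SKU-138 takes 80 more to reach its cap of 80 — 30 left.
SKU-107 has room for 110 more but only 30 remain, so it gets 40.
Total = 15×80 + 5×30 + 11×40 + 18×180 = 5030.

5030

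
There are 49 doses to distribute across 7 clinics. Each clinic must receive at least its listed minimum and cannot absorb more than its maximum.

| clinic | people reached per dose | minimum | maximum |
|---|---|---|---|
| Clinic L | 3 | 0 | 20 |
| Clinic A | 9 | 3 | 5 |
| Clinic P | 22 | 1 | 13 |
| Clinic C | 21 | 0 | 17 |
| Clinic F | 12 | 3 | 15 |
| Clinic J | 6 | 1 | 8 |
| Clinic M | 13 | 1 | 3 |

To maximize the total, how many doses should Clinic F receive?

Meeting every minimum uses 0+3+1+0+3+1+1 = 9 doses, leaving 40.
Rank by people reached per dose: Clinic P 22 > Clinic C 21 > Clinic M 13 > Clinic F 12 > Clinic A 9 > Clinic J 6 > Clinic L 3.
Clinic P: +12 to 13 (cap) → 28 left.
Give Clinic C 17 more to hit its cap of 17 → 11 left.
Give Clinic M 2 more to hit its cap of 3 → 9 left.
Only 9 left; Clinic F takes them to reach 12.

12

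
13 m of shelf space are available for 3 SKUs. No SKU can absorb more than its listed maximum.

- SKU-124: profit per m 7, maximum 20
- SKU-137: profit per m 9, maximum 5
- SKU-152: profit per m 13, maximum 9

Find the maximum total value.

Highest profit per m first: SKU-152 13 > SKU-137 9 > SKU-124 7.
SKU-152: +9 to 9 (cap) → 4 left.
SKU-137 has room for 5 but only 4 remain, so it gets 4.
Total = 9×4 + 13×9 = 153.

153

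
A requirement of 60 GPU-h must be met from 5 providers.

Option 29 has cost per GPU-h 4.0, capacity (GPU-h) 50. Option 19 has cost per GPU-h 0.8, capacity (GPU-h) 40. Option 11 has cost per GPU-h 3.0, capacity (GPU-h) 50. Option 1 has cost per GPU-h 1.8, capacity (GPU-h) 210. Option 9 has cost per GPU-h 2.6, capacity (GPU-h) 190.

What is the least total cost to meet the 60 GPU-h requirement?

68

Use providers in increasing cost order.
Option 19 (0.8): use full 40 ; 20 GPU-h to go.
Option 1 at 1.8: take 20 of its 210 ; requirement met.
Option 9, Option 11, Option 29: unused.
Cost = 40×0.8 + 20×1.8 = 68.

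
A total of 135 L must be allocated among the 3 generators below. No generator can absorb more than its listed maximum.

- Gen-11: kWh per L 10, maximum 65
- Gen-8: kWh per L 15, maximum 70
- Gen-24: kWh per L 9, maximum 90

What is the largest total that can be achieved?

Highest kWh per L first: Gen-8 15 > Gen-11 10 > Gen-24 9.
Give Gen-8 70 to hit its cap of 70 ; 65 left.
Gen-11: +65 to 65 (cap) ; 0 left.
Total = 10×65 + 15×70 = 1700.

1700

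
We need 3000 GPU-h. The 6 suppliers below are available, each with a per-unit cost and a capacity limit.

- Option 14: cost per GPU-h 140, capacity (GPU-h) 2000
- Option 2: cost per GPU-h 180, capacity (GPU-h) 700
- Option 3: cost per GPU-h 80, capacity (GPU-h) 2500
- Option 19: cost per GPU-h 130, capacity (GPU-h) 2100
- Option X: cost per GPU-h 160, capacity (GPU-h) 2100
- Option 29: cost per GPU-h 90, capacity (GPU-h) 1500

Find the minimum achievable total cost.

Use suppliers in increasing cost order.
Take 2500 from Option 3 at 80 — need 500 more.
Take 500 from Option 29 at 90 to finish.
Option 19, Option 14, Option X, Option 2: unused.
Cost = 2500×80 + 500×90 = 245000.

245000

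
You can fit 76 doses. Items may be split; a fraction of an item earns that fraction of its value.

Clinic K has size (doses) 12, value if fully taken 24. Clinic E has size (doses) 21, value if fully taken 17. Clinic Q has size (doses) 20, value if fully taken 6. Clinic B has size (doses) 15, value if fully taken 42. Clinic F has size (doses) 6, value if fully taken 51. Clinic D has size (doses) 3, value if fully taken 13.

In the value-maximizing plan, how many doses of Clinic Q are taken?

19

Rank by value-to-size ratio: Clinic F 51/6≈8.5, Clinic D 13/3≈4.33, Clinic B 42/15≈2.8, Clinic K 24/12≈2, Clinic E 17/21≈0.81, Clinic Q 6/20≈0.3.
Take all of Clinic F (6 doses, value 51) ; 70 doses left.
Take all of Clinic D (3 doses, value 13) ; 67 doses left.
Take all of Clinic B (15 doses, value 42) ; 52 doses left.
Take all of Clinic K (12 doses, value 24) ; 40 doses left.
Take all of Clinic E (21 doses, value 17) ; 19 doses left.
Only 19 doses remain; take 19/20 of Clinic Q for value 6×19/20 = 5.7.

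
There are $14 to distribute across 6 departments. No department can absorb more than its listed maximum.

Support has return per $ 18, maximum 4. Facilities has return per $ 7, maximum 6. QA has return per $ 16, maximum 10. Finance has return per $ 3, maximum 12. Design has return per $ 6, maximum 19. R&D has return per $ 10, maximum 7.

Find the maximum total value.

232

Rank by return per $: Support 18 > QA 16 > R&D 10 > Facilities 7 > Design 6 > Finance 3.
Support takes 4 to reach its cap of 4 → 10 left.
Give QA 10 to hit its cap of 10 → 0 left.
Total = 18×4 + 16×10 = 232.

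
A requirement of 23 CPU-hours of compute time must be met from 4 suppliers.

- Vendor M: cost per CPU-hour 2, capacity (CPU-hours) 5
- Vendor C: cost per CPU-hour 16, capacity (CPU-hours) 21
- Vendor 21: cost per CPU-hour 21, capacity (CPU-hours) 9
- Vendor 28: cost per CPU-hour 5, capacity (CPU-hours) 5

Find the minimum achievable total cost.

Cheapest first:
Vendor M at 2: take all 5 CPU-hours ; 18 still needed.
Vendor 28 (5): use full 5 ; 13 CPU-hours to go.
Vendor C (16): take the remaining 13 ; done.
Vendor 21: unused.
Cost = 5×2 + 5×5 + 13×16 = 243.

243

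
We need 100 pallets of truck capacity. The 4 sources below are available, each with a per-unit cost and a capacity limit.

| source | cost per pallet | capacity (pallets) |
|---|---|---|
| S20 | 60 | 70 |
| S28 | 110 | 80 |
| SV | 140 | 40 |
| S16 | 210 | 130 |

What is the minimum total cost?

Cheapest first:
S20 (60): use full 70 → 30 pallets to go.
S28 at 110: take 30 of its 80 → requirement met.
SV, S16: unused.
Cost = 70×60 + 30×110 = 7500.

7500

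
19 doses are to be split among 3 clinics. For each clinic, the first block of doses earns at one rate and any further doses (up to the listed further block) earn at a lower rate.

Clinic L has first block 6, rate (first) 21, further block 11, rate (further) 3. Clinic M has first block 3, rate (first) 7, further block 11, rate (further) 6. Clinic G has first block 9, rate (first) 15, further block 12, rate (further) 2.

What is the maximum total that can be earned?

288

Order all 6 blocks by rate: Clinic L/T1 21 > Clinic G/T1 15 > Clinic M/T1 7 > Clinic M/T2 6 > Clinic L/T2 3 > Clinic G/T2 2.
Fill Clinic L T1 block (6 at 21) — 13 left.
Fill Clinic G T1 block (9 at 15) — 4 left.
Clinic M T1 at 7: fill all 3 — 1 left.
1 remain; put them into Clinic M T2 at 6.
Total = 21×6 + 15×9 + 7×3 + 6×1 = 288.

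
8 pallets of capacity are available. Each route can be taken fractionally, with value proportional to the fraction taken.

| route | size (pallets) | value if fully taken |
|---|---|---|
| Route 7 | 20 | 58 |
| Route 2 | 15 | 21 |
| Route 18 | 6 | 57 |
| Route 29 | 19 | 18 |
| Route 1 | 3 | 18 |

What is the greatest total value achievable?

69

Sort by value density: Route 18 57/6≈9.5, Route 1 18/3≈6, Route 7 58/20≈2.9, Route 2 21/15≈1.4, Route 29 18/19≈0.947.
Take all of Route 18 (6 pallets, value 57) → 2 pallets left.
Only 2 pallets remain; take 2/3 of Route 1 for value 18×2/3 = 12.
Total value = 69.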